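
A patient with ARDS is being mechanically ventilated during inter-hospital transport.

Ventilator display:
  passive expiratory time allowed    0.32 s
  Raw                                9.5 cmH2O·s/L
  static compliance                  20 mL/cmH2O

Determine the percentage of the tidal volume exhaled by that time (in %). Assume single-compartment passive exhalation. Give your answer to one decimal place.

81.4

τ = R × C = 9.5 × 20 mL/cmH2O = 9.5 × 0.020 L/cmH2O = 0.19 s.
Passive exhalation: V(t)/V₀ = e^(−t/τ) = e^(−0.32/0.19) = 0.1856.
Fraction exhaled = 1 − 0.1856 = 0.8144 → 81.44%.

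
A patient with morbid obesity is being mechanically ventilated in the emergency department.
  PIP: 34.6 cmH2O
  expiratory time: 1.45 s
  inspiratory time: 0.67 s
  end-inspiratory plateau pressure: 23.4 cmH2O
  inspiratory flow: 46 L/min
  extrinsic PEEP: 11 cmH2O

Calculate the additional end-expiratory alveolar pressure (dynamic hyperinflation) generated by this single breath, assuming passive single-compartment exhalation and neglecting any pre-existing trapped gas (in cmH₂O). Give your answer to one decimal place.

1.1

Flow: 46 L/min ÷ 60 = 0.7667 L/s.
Vt = flow × Ti = 0.7667 L/s × 0.67 s × 1000 mL/L = 513.69 mL.
R = (PIP − Pplat)/V̇ = (34.6 − 23.4) / 0.7667 = 11.2/0.7667 = 14.608 cmH2O·s/L.
C = Vt/(Pplat − PEEP) = 513.69 / (23.4 − 11) = 513.69/12.4 = 41.427 mL/cmH2O.
τ = R × C = 14.608 × 0.04143 L/cmH2O = 0.6052 s.
Fraction remaining = e^(−Te/τ) = e^(−1.45/0.6052) = 0.09109; trapped volume = 513.69 × 0.09109 = 46.792 mL.
Additional alveolar pressure from trapping ≈ V_trapped / C = 46.792 / 41.427 = 1.13 cmH2O.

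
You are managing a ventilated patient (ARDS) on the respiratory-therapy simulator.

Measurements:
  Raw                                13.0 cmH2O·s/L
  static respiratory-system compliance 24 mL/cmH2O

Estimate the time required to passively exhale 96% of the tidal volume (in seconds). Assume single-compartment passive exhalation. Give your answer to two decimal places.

1.00

τ = R × C = 13.0 × 24 mL/cmH2O = 13.0 × 0.024 L/cmH2O = 0.312 s.
Exhaled fraction f = 1 − e^(−t/τ) → t = −τ·ln(1 − f) = −0.312·ln(0.04) = 1.004 s.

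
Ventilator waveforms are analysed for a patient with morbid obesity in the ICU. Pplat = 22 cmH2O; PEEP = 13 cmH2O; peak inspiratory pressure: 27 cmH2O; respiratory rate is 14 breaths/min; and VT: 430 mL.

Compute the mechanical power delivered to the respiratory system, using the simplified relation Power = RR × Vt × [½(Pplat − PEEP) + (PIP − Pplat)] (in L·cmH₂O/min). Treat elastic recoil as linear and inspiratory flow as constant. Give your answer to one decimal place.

Per-breath work = Vt × [½(Pplat−PEEP) + (PIP−Pplat)] = 0.430 × [0.5×9.0 + 5.0] = 0.430 × 9.5 = 4.085 L·cmH2O.
Power = 14 × 4.085 = 57.19 L·cmH2O/min.

57.2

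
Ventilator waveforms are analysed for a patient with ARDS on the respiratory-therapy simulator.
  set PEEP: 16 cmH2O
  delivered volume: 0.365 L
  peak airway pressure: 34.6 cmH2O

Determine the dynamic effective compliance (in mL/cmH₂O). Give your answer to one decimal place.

19.6

Dynamic compliance = Vt / (PIP − PEEP) = 365 / (34.6 − 16) = 365 / 18.6 = 19.624 mL/cmH2O.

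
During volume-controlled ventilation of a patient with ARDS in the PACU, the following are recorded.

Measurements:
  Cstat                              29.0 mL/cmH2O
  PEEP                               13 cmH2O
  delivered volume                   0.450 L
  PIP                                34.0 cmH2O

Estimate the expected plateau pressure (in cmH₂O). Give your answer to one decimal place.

28.5

Pplat = PEEP + Vt / Cstat = 13 + 450 / 29.0 = 13 + 15.517 = 28.517 cmH2O.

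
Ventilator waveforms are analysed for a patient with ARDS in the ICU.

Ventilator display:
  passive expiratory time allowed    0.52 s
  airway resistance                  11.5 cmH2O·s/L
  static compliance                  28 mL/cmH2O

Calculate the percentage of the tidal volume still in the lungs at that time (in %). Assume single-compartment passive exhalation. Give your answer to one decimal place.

τ = R × C = 11.5 × 28 mL/cmH2O = 11.5 × 0.028 L/cmH2O = 0.322 s.
Passive exhalation: V(t)/V₀ = e^(−t/τ) = e^(−0.52/0.322) = 0.1989.
Fraction remaining = 0.1989 → 19.89%.

19.9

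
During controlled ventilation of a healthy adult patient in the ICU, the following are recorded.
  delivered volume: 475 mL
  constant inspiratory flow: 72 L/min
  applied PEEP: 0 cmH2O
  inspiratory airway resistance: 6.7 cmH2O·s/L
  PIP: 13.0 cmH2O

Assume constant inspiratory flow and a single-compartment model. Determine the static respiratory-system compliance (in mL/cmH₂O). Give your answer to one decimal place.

95.8

Flow: 72 L/min ÷ 60 = 1.2 L/s.
Equation of motion (constant flow): PIP = Vt/C + R·V̇ + PEEP.
Vt/C = PIP − R·V̇ − PEEP = 13.0 − 6.7×1.2 − 0 = 13.0 − 8.04 − 0 = 4.96 cmH2O.
C = Vt / 4.96 = 475 / 4.96 = 95.766 mL/cmH2O.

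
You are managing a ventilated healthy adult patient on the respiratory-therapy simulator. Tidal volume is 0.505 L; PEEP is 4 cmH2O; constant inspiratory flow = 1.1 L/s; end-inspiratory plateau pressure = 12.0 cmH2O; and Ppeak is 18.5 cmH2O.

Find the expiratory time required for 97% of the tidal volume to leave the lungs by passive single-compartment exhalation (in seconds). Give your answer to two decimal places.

1.31

R = (PIP − Pplat)/V̇ = (18.5 − 12.0) / 1.1 = 6.5/1.1 = 5.909 cmH2O·s/L.
C = Vt/(Pplat − PEEP) = 505.0 / (12.0 − 4) = 505.0/8.0 = 63.125 mL/cmH2O.
τ = R × C = 5.909 × 0.06313 L/cmH2O = 0.373 s.
t = −τ·ln(1 − 0.97) = −0.373·ln(0.03) = 1.308 s.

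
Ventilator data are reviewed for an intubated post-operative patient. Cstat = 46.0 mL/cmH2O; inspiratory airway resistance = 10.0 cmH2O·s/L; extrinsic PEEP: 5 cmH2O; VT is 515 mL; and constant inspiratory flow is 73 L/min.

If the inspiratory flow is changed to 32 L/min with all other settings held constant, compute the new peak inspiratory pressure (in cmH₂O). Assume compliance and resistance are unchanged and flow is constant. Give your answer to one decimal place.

Flow: 73 L/min ÷ 60 = 1.2167 L/s.
New flow: 32 L/min ÷ 60 = 0.5333 L/s.
PIP = Vt/C + R·V̇ + PEEP (constant-flow equation of motion).
Only the resistive term changes: ΔPIP = R × ΔV̇ = 10.0 × (0.5333 − 1.2167) = 10.0 × -0.6834 = -6.834 cmH2O.
Original PIP = 515/46.0 + 10.0×1.2167 + 5 = 28.363 cmH2O; new PIP = 28.363 + (-6.834) = 21.529 cmH2O.

21.5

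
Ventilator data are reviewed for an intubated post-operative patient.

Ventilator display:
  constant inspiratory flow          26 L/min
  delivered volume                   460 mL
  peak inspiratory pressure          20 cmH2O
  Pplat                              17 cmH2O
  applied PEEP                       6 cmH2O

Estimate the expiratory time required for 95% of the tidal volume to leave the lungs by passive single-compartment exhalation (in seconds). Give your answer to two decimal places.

0.87

Flow: 26 L/min ÷ 60 = 0.4333 L/s.
R = (PIP − Pplat)/V̇ = (20 − 17) / 0.4333 = 3.0/0.4333 = 6.924 cmH2O·s/L.
C = Vt/(Pplat − PEEP) = 460.0 / (17 − 6) = 460.0/11.0 = 41.818 mL/cmH2O.
τ = R × C = 6.924 × 0.04182 L/cmH2O = 0.2896 s.
t = −τ·ln(1 − 0.95) = −0.2896·ln(0.05) = 0.8676 s.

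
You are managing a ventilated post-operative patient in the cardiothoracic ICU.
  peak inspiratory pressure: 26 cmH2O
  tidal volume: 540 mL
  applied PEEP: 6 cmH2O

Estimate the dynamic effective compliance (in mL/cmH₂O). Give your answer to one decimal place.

27.0

Dynamic compliance = Vt / (PIP − PEEP) = 540 / (26 − 6) = 540 / 20.0 = 27.0 mL/cmH2O.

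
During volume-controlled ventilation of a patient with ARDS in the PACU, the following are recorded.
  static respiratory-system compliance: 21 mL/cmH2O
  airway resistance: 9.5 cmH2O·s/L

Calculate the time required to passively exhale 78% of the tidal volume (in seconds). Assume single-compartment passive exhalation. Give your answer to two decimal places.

0.30

τ = R × C = 9.5 × 21 mL/cmH2O = 9.5 × 0.021 L/cmH2O = 0.1995 s.
Exhaled fraction f = 1 − e^(−t/τ) → t = −τ·ln(1 − f) = −0.1995·ln(0.22) = 0.3021 s.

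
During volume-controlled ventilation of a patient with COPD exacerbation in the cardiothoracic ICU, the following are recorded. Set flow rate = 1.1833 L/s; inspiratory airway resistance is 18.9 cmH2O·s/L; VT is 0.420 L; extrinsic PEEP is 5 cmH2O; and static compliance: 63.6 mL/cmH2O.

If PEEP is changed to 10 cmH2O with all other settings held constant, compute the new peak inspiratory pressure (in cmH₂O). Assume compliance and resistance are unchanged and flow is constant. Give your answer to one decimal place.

39.0

PIP = Vt/C + R·V̇ + PEEP (constant-flow equation of motion).
Only the baseline term changes: ΔPIP = ΔPEEP = 10 − 5 = 5.0 cmH2O.
Original PIP = 420/63.6 + 18.9×1.1833 + 5 = 33.968 cmH2O; new PIP = 33.968 + (5.0) = 38.968 cmH2O.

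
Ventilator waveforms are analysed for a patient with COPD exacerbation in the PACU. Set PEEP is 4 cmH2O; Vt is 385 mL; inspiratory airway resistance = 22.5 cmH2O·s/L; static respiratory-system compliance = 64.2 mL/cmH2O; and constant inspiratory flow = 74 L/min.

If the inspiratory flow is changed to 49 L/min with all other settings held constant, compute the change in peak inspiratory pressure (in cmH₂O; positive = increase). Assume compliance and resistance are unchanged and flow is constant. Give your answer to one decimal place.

Flow: 74 L/min ÷ 60 = 1.2333 L/s.
New flow: 49 L/min ÷ 60 = 0.8167 L/s.
PIP = Vt/C + R·V̇ + PEEP (constant-flow equation of motion).
Only the resistive term changes: ΔPIP = R × ΔV̇ = 22.5 × (0.8167 − 1.2333) = 22.5 × -0.4166 = -9.374 cmH2O.

-9.4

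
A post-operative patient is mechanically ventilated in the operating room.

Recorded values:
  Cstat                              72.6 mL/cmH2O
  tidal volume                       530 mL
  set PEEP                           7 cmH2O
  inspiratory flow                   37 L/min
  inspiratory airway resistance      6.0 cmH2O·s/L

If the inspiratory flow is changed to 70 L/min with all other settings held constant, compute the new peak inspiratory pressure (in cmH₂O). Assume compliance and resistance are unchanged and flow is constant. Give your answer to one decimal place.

21.3

Flow: 37 L/min ÷ 60 = 0.6167 L/s.
New flow: 70 L/min ÷ 60 = 1.1667 L/s.
PIP = Vt/C + R·V̇ + PEEP (constant-flow equation of motion).
Only the resistive term changes: ΔPIP = R × ΔV̇ = 6.0 × (1.1667 − 0.6167) = 6.0 × 0.55 = 3.3 cmH2O.
Original PIP = 530/72.6 + 6.0×0.6167 + 7 = 18.0 cmH2O; new PIP = 18.0 + (3.3) = 21.3 cmH2O.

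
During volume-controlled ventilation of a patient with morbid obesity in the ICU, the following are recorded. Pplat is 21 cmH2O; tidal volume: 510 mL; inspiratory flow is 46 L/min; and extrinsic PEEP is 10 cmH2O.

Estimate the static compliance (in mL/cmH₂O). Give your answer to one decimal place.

46.4

Cstat = Vt / (Pplat − PEEP) = 510 / (21 − 10) = 510 / 11.0 = 46.364 mL/cmH2O.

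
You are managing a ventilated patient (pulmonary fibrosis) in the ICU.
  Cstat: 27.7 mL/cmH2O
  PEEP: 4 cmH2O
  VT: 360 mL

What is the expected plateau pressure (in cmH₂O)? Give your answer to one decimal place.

17.0

Pplat = PEEP + Vt / Cstat = 4 + 360 / 27.7 = 4 + 12.996 = 16.996 cmH2O.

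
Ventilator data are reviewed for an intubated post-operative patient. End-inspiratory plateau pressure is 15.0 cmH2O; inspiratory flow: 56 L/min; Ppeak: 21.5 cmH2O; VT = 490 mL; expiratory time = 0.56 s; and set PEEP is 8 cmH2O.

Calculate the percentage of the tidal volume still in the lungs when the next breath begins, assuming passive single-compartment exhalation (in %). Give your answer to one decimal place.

31.7

Flow: 56 L/min ÷ 60 = 0.9333 L/s.
R = (PIP − Pplat)/V̇ = (21.5 − 15.0) / 0.9333 = 6.5/0.9333 = 6.965 cmH2O·s/L.
C = Vt/(Pplat − PEEP) = 490.0 / (15.0 − 8) = 490.0/7.0 = 70.0 mL/cmH2O.
τ = R × C = 6.965 × 0.07 L/cmH2O = 0.4876 s.
Fraction remaining at end-expiration = e^(−Te/τ) = e^(−0.56/0.4876) = 0.3171 → 31.71%.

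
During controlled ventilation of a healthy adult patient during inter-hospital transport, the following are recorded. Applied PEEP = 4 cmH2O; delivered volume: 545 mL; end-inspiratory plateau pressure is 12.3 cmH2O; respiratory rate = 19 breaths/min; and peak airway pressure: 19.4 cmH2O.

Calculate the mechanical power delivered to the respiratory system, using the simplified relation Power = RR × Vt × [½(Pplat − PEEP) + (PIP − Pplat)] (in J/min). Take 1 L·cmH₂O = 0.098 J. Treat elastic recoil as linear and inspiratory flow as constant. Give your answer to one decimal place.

11.4

Per-breath work = Vt × [½(Pplat−PEEP) + (PIP−Pplat)] = 0.545 × [0.5×8.3 + 7.1] = 0.545 × 11.25 = 6.131 L·cmH2O.
Power = 19 × 6.131 = 116.49 L·cmH2O/min.
× 0.098 J/(L·cmH2O) → 11.416 J/min.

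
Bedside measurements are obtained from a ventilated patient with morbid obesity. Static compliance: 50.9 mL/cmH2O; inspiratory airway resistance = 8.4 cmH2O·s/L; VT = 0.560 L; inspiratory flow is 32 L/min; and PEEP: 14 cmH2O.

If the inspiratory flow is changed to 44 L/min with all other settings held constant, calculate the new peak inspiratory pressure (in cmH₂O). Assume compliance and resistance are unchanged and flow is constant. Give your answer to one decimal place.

Flow: 32 L/min ÷ 60 = 0.5333 L/s.
New flow: 44 L/min ÷ 60 = 0.7333 L/s.
PIP = Vt/C + R·V̇ + PEEP (constant-flow equation of motion).
Only the resistive term changes: ΔPIP = R × ΔV̇ = 8.4 × (0.7333 − 0.5333) = 8.4 × 0.2 = 1.68 cmH2O.
Original PIP = 560/50.9 + 8.4×0.5333 + 14 = 29.482 cmH2O; new PIP = 29.482 + (1.68) = 31.162 cmH2O.

31.2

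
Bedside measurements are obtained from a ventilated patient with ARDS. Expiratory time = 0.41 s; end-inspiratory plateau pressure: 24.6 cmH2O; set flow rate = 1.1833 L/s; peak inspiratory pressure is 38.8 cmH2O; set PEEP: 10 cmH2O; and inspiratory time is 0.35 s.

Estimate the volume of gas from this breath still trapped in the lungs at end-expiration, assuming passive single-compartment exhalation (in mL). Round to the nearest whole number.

Vt = flow × Ti = 1.1833 L/s × 0.35 s × 1000 mL/L = 414.16 mL.
R = (PIP − Pplat)/V̇ = (38.8 − 24.6) / 1.1833 = 14.2/1.1833 = 12.0 cmH2O·s/L.
C = Vt/(Pplat − PEEP) = 414.16 / (24.6 − 10) = 414.16/14.6 = 28.367 mL/cmH2O.
τ = R × C = 12.0 × 0.02837 L/cmH2O = 0.3404 s.
Fraction remaining = e^(−Te/τ) = e^(−0.41/0.3404) = 0.2999.
Trapped volume = 414.16 × 0.2999 = 124.21 mL.

124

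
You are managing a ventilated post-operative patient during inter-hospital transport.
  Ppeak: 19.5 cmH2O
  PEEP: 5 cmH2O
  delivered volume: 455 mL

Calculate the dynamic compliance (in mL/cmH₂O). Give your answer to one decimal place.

31.4

Dynamic compliance = Vt / (PIP − PEEP) = 455 / (19.5 − 5) = 455 / 14.5 = 31.379 mL/cmH2O.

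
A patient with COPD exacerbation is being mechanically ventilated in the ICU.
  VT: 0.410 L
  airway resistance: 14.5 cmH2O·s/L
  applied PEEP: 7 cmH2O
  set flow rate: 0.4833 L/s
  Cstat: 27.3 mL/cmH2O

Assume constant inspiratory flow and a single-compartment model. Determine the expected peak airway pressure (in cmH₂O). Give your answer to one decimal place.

Equation of motion (constant flow): PIP = Vt/C + R·V̇ + PEEP.
PIP = 410/27.3 + 14.5×0.4833 + 7 = 15.018 + 7.008 + 7 = 29.026 cmH2O.

29.0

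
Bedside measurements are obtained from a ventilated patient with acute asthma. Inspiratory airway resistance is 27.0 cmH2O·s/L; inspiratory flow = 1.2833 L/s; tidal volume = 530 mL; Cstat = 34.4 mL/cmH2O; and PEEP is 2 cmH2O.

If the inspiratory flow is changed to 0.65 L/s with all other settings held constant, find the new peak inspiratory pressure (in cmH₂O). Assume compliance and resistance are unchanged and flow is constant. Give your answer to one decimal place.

PIP = Vt/C + R·V̇ + PEEP (constant-flow equation of motion).
Only the resistive term changes: ΔPIP = R × ΔV̇ = 27.0 × (0.65 − 1.2833) = 27.0 × -0.6333 = -17.099 cmH2O.
Original PIP = 530/34.4 + 27.0×1.2833 + 2 = 52.056 cmH2O; new PIP = 52.056 + (-17.099) = 34.957 cmH2O.

35.0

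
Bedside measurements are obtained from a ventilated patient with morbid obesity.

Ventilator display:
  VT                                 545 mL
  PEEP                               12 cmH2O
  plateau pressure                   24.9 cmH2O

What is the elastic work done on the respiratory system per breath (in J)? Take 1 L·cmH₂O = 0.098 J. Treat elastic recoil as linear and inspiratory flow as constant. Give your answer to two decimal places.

Elastic work ≈ ½ × (Pplat − PEEP) × Vt = 0.5 × (24.9 − 12) × 0.545 L = 0.5 × 12.9 × 0.545 = 3.515 L·cmH2O.
× 0.098 J/(L·cmH2O) → 0.3445 J.

0.34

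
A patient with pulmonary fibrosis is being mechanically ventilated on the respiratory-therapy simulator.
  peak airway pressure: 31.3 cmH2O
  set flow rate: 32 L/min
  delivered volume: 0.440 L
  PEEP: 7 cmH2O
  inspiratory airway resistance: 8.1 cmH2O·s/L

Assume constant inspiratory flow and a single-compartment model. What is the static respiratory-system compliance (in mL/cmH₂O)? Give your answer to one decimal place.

22.0

Flow: 32 L/min ÷ 60 = 0.5333 L/s.
Equation of motion (constant flow): PIP = Vt/C + R·V̇ + PEEP.
Vt/C = PIP − R·V̇ − PEEP = 31.3 − 8.1×0.5333 − 7 = 31.3 − 4.32 − 7 = 19.98 cmH2O.
C = Vt / 19.98 = 440 / 19.98 = 22.022 mL/cmH2O.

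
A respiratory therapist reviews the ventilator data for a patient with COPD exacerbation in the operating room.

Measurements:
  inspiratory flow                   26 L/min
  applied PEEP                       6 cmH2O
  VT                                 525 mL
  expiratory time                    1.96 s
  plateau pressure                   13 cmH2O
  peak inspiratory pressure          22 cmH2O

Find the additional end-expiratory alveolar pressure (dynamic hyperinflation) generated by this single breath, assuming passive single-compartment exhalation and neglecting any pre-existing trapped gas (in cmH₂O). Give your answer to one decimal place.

2.0

Flow: 26 L/min ÷ 60 = 0.4333 L/s.
R = (PIP − Pplat)/V̇ = (22 − 13) / 0.4333 = 9.0/0.4333 = 20.771 cmH2O·s/L.
C = Vt/(Pplat − PEEP) = 525.0 / (13 − 6) = 525.0/7.0 = 75.0 mL/cmH2O.
τ = R × C = 20.771 × 0.075 L/cmH2O = 1.558 s.
Fraction remaining = e^(−Te/τ) = e^(−1.96/1.558) = 0.2842; trapped volume = 525.0 × 0.2842 = 149.21 mL.
Additional alveolar pressure from trapping ≈ V_trapped / C = 149.21 / 75.0 = 1.989 cmH2O.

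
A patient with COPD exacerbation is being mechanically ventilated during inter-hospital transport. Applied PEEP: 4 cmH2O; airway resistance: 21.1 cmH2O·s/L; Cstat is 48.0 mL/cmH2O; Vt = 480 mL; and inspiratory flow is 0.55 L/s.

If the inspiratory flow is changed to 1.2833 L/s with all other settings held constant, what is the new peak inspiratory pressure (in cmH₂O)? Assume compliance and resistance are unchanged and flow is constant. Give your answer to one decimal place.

41.1

PIP = Vt/C + R·V̇ + PEEP (constant-flow equation of motion).
Only the resistive term changes: ΔPIP = R × ΔV̇ = 21.1 × (1.2833 − 0.55) = 21.1 × 0.7333 = 15.473 cmH2O.
Original PIP = 480/48.0 + 21.1×0.55 + 4 = 25.605 cmH2O; new PIP = 25.605 + (15.473) = 41.078 cmH2O.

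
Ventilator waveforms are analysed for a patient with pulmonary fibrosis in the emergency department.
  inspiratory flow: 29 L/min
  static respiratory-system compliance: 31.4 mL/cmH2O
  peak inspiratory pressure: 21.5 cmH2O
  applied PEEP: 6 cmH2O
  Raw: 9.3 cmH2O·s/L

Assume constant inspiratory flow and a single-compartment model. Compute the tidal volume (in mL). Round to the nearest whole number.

Flow: 29 L/min ÷ 60 = 0.4833 L/s.
Equation of motion (constant flow): PIP = Vt/C + R·V̇ + PEEP.
Vt/C = PIP − R·V̇ − PEEP = 21.5 − 4.495 − 6 = 11.005 cmH2O.
Vt = C × 11.005 = 31.4 × 11.005 = 345.56 mL.

346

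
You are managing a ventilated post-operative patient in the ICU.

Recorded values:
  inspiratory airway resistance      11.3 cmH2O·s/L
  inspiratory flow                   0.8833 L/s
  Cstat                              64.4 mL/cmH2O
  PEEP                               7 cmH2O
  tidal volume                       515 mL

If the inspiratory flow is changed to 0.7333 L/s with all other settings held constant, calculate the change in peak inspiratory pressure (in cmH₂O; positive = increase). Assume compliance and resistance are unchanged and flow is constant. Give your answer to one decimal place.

-1.7

PIP = Vt/C + R·V̇ + PEEP (constant-flow equation of motion).
Only the resistive term changes: ΔPIP = R × ΔV̇ = 11.3 × (0.7333 − 0.8833) = 11.3 × -0.15 = -1.695 cmH2O.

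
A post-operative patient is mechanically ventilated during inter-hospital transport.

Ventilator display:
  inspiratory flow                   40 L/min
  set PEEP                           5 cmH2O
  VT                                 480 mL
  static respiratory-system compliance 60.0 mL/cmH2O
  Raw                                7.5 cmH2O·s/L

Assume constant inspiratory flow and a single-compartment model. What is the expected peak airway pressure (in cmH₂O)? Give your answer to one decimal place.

Flow: 40 L/min ÷ 60 = 0.6667 L/s.
Equation of motion (constant flow): PIP = Vt/C + R·V̇ + PEEP.
PIP = 480/60.0 + 7.5×0.6667 + 5 = 8.0 + 5.0 + 5 = 18.0 cmH2O.

18.0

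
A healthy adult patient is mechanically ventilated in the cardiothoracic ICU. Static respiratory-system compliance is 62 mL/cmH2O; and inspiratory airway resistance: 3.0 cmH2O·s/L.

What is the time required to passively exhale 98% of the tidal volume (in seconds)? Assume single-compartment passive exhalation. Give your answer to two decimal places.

0.73

τ = R × C = 3.0 × 62 mL/cmH2O = 3.0 × 0.062 L/cmH2O = 0.186 s.
Exhaled fraction f = 1 − e^(−t/τ) → t = −τ·ln(1 − f) = −0.186·ln(0.02) = 0.7276 s.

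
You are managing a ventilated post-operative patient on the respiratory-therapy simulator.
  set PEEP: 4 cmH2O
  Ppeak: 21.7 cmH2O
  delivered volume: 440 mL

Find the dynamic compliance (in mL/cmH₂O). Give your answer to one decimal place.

24.9

Dynamic compliance = Vt / (PIP − PEEP) = 440 / (21.7 − 4) = 440 / 17.7 = 24.859 mL/cmH2O.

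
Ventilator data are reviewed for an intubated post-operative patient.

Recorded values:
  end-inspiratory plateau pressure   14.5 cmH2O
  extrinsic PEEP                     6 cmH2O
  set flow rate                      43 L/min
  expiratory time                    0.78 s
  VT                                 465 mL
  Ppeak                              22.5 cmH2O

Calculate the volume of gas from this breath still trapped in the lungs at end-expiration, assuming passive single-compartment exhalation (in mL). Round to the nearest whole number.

130

Flow: 43 L/min ÷ 60 = 0.7167 L/s.
R = (PIP − Pplat)/V̇ = (22.5 − 14.5) / 0.7167 = 8.0/0.7167 = 11.162 cmH2O·s/L.
C = Vt/(Pplat − PEEP) = 465.0 / (14.5 − 6) = 465.0/8.5 = 54.706 mL/cmH2O.
τ = R × C = 11.162 × 0.05471 L/cmH2O = 0.6107 s.
Fraction remaining = e^(−Te/τ) = e^(−0.78/0.6107) = 0.2788.
Trapped volume = 465.0 × 0.2788 = 129.64 mL.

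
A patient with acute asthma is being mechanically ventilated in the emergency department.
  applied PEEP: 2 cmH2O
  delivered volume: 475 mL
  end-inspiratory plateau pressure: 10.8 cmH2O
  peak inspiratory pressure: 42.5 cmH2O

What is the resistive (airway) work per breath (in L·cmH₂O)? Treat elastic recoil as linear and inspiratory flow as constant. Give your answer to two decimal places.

15.06

With constant inspiratory flow the resistive pressure is constant at PIP − Pplat = 42.5 − 10.8 = 31.7 cmH2O, so resistive work = 31.7 × 0.475 = 15.058 L·cmH2O.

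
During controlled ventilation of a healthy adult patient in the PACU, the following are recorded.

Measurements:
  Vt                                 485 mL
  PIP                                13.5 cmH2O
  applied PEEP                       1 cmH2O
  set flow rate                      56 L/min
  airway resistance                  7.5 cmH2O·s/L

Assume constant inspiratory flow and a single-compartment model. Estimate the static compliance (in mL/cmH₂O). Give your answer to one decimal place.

88.2

Flow: 56 L/min ÷ 60 = 0.9333 L/s.
Equation of motion (constant flow): PIP = Vt/C + R·V̇ + PEEP.
Vt/C = PIP − R·V̇ − PEEP = 13.5 − 7.5×0.9333 − 1 = 13.5 − 7.0 − 1 = 5.5 cmH2O.
C = Vt / 5.5 = 485 / 5.5 = 88.182 mL/cmH2O.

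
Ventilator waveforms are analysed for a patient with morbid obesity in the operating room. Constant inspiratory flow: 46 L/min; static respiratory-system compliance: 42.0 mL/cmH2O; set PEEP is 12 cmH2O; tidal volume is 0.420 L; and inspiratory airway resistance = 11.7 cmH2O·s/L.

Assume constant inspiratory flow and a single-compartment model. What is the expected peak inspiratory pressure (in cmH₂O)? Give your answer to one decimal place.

Flow: 46 L/min ÷ 60 = 0.7667 L/s.
Equation of motion (constant flow): PIP = Vt/C + R·V̇ + PEEP.
PIP = 420/42.0 + 11.7×0.7667 + 12 = 10.0 + 8.97 + 12 = 30.97 cmH2O.

31.0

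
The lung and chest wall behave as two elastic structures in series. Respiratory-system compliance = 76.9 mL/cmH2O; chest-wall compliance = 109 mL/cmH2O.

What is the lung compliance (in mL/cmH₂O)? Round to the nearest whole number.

1/CL = 1/Crs − 1/Ccw.
1/CL = 1/76.9 − 1/109 = 0.00383.
CL = 261.1 mL/cmH2O.

261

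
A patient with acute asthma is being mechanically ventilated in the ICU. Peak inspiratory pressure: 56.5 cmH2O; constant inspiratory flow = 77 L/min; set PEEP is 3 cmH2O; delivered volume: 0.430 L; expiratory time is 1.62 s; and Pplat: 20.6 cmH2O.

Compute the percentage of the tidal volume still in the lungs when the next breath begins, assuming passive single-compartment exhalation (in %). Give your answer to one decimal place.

9.3

Flow: 77 L/min ÷ 60 = 1.2833 L/s.
R = (PIP − Pplat)/V̇ = (56.5 − 20.6) / 1.2833 = 35.9/1.2833 = 27.975 cmH2O·s/L.
C = Vt/(Pplat − PEEP) = 430.0 / (20.6 − 3) = 430.0/17.6 = 24.432 mL/cmH2O.
τ = R × C = 27.975 × 0.02443 L/cmH2O = 0.6834 s.
Fraction remaining at end-expiration = e^(−Te/τ) = e^(−1.62/0.6834) = 0.09343 → 9.343%.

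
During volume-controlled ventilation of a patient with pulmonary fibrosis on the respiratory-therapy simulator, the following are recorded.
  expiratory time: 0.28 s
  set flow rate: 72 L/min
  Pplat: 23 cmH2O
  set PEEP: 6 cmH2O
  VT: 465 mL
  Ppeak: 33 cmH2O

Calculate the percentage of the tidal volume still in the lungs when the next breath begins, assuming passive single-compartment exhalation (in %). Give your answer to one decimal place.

29.3

Flow: 72 L/min ÷ 60 = 1.2 L/s.
R = (PIP − Pplat)/V̇ = (33 − 23) / 1.2 = 10.0/1.2 = 8.333 cmH2O·s/L.
C = Vt/(Pplat − PEEP) = 465.0 / (23 − 6) = 465.0/17.0 = 27.353 mL/cmH2O.
τ = R × C = 8.333 × 0.02735 L/cmH2O = 0.2279 s.
Fraction remaining at end-expiration = e^(−Te/τ) = e^(−0.28/0.2279) = 0.2927 → 29.27%.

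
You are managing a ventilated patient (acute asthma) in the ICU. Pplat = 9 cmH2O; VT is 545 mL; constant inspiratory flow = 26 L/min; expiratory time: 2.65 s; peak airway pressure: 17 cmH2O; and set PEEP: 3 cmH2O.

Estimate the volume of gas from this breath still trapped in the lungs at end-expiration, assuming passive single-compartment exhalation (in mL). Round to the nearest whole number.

112

Flow: 26 L/min ÷ 60 = 0.4333 L/s.
R = (PIP − Pplat)/V̇ = (17 − 9) / 0.4333 = 8.0/0.4333 = 18.463 cmH2O·s/L.
C = Vt/(Pplat − PEEP) = 545.0 / (9 − 3) = 545.0/6.0 = 90.833 mL/cmH2O.
τ = R × C = 18.463 × 0.09083 L/cmH2O = 1.677 s.
Fraction remaining = e^(−Te/τ) = e^(−2.65/1.677) = 0.2059.
Trapped volume = 545.0 × 0.2059 = 112.22 mL.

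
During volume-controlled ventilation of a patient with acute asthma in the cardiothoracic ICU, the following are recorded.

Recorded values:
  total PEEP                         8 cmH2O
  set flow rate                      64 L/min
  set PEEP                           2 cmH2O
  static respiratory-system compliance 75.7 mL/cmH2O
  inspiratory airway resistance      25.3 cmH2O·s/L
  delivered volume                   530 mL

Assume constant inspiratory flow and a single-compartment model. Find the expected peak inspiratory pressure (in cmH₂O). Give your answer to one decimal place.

42.0

Flow: 64 L/min ÷ 60 = 1.0667 L/s.
Total PEEP = 8 cmH2O (set 2 + intrinsic 6); this is the baseline alveolar pressure.
Equation of motion (constant flow): PIP = Vt/C + R·V̇ + PEEP.
PIP = 530/75.7 + 25.3×1.0667 + 8 = 7.001 + 26.988 + 8 = 41.989 cmH2O.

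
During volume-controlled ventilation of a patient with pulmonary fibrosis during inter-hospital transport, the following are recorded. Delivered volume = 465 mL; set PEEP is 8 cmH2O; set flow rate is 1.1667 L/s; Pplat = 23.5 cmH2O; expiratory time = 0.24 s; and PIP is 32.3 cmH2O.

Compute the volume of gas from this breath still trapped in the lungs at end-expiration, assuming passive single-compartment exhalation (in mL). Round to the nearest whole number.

161

R = (PIP − Pplat)/V̇ = (32.3 − 23.5) / 1.1667 = 8.8/1.1667 = 7.543 cmH2O·s/L.
C = Vt/(Pplat − PEEP) = 465.0 / (23.5 − 8) = 465.0/15.5 = 30.0 mL/cmH2O.
τ = R × C = 7.543 × 0.03 L/cmH2O = 0.2263 s.
Fraction remaining = e^(−Te/τ) = e^(−0.24/0.2263) = 0.3463.
Trapped volume = 465.0 × 0.3463 = 161.03 mL.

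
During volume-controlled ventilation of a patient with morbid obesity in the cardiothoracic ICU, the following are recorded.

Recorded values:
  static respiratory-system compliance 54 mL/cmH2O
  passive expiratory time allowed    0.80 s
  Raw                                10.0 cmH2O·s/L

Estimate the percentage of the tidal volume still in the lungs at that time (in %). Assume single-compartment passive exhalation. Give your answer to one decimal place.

22.7

τ = R × C = 10.0 × 54 mL/cmH2O = 10.0 × 0.054 L/cmH2O = 0.54 s.
Passive exhalation: V(t)/V₀ = e^(−t/τ) = e^(−0.80/0.54) = 0.2273.
Fraction remaining = 0.2273 → 22.73%.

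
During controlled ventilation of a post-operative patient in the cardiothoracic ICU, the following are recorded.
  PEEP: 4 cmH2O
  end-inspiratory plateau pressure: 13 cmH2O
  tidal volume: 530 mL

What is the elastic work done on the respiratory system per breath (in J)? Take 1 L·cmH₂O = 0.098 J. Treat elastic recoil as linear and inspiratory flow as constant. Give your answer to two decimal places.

Elastic work ≈ ½ × (Pplat − PEEP) × Vt = 0.5 × (13 − 4) × 0.530 L = 0.5 × 9.0 × 0.530 = 2.385 L·cmH2O.
× 0.098 J/(L·cmH2O) → 0.2337 J.

0.23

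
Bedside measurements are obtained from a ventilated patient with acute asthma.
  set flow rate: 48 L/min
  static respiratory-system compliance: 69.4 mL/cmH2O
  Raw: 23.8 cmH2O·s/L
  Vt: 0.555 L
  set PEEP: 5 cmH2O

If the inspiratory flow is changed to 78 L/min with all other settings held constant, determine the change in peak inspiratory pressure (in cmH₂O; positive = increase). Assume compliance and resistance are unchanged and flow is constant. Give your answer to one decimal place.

11.9

Flow: 48 L/min ÷ 60 = 0.8 L/s.
New flow: 78 L/min ÷ 60 = 1.3 L/s.
PIP = Vt/C + R·V̇ + PEEP (constant-flow equation of motion).
Only the resistive term changes: ΔPIP = R × ΔV̇ = 23.8 × (1.3 − 0.8) = 23.8 × 0.5 = 11.9 cmH2O.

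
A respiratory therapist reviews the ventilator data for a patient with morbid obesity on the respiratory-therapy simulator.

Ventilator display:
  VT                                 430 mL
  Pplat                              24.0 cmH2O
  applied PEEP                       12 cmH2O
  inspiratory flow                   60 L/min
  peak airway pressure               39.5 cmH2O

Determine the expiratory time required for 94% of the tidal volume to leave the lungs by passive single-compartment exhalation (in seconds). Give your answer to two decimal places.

1.56

Flow: 60 L/min ÷ 60 = 1 L/s.
R = (PIP − Pplat)/V̇ = (39.5 − 24.0) / 1 = 15.5/1 = 15.5 cmH2O·s/L.
C = Vt/(Pplat − PEEP) = 430.0 / (24.0 − 12) = 430.0/12.0 = 35.833 mL/cmH2O.
τ = R × C = 15.5 × 0.03583 L/cmH2O = 0.5554 s.
t = −τ·ln(1 − 0.94) = −0.5554·ln(0.06) = 1.563 s.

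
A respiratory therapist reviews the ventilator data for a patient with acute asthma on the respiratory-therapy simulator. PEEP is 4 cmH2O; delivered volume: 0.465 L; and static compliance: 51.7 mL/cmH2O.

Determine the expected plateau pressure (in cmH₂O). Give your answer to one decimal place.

Pplat = PEEP + Vt / Cstat = 4 + 465 / 51.7 = 4 + 8.994 = 12.994 cmH2O.

13.0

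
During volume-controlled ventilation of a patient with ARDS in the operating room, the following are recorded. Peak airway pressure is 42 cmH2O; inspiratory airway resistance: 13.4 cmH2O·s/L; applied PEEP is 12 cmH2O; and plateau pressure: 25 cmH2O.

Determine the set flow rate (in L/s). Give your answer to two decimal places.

1.27

flow = (PIP − Pplat) / Raw = 17.0 / 13.4 = 1.269 L/s.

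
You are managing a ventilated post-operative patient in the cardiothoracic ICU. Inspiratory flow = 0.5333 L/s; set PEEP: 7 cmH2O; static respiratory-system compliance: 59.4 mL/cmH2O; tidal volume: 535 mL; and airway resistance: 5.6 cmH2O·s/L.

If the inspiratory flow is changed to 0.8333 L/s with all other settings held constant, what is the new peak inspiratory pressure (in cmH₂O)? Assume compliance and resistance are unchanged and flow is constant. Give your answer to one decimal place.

PIP = Vt/C + R·V̇ + PEEP (constant-flow equation of motion).
Only the resistive term changes: ΔPIP = R × ΔV̇ = 5.6 × (0.8333 − 0.5333) = 5.6 × 0.3 = 1.68 cmH2O.
Original PIP = 535/59.4 + 5.6×0.5333 + 7 = 18.993 cmH2O; new PIP = 18.993 + (1.68) = 20.673 cmH2O.

20.7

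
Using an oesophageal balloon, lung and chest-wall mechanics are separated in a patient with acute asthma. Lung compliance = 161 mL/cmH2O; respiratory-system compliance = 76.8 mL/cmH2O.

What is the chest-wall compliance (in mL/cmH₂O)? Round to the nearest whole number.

147

1/Ccw = 1/Crs − 1/CL.
1/Ccw = 1/76.8 − 1/161 = 0.00681.
Ccw = 146.84 mL/cmH2O.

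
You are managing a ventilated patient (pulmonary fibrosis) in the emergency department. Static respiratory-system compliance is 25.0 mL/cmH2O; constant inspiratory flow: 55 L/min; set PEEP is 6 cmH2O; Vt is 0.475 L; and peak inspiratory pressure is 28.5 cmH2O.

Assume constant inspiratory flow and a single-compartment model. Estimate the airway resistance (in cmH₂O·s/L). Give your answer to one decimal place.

3.8

Flow: 55 L/min ÷ 60 = 0.9167 L/s.
Equation of motion (constant flow): PIP = Vt/C + R·V̇ + PEEP.
R·V̇ = PIP − Vt/C − PEEP = 28.5 − 475/25.0 − 6 = 28.5 − 19.0 − 6 = 3.5 cmH2O.
R = 3.5 / 0.9167 = 3.818 cmH2O·s/L.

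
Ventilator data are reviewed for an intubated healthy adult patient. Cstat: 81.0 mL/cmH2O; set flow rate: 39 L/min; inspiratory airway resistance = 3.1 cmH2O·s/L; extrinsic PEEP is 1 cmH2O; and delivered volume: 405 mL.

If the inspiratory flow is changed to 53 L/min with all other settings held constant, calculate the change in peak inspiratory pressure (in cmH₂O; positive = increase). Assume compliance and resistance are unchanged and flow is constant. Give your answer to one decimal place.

0.7

Flow: 39 L/min ÷ 60 = 0.65 L/s.
New flow: 53 L/min ÷ 60 = 0.8833 L/s.
PIP = Vt/C + R·V̇ + PEEP (constant-flow equation of motion).
Only the resistive term changes: ΔPIP = R × ΔV̇ = 3.1 × (0.8833 − 0.65) = 3.1 × 0.2333 = 0.7232 cmH2O.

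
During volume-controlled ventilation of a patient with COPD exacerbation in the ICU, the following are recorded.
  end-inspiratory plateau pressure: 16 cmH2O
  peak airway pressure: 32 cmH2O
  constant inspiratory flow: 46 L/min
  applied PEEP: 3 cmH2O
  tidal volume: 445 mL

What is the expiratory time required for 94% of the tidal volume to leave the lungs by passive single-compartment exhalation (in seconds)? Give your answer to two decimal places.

2.01

Flow: 46 L/min ÷ 60 = 0.7667 L/s.
R = (PIP − Pplat)/V̇ = (32 − 16) / 0.7667 = 16.0/0.7667 = 20.869 cmH2O·s/L.
C = Vt/(Pplat − PEEP) = 445.0 / (16 − 3) = 445.0/13.0 = 34.231 mL/cmH2O.
τ = R × C = 20.869 × 0.03423 L/cmH2O = 0.7143 s.
t = −τ·ln(1 − 0.94) = −0.7143·ln(0.06) = 2.01 s.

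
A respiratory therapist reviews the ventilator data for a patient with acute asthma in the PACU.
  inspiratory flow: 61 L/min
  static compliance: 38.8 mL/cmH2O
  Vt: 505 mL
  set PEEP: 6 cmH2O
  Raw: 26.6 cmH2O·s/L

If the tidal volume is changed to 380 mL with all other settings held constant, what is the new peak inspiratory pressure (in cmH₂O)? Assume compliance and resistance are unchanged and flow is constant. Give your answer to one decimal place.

42.8

Flow: 61 L/min ÷ 60 = 1.0167 L/s.
PIP = Vt/C + R·V̇ + PEEP (constant-flow equation of motion).
Only the elastic term changes: ΔPIP = ΔVt / C = (380 − 505) / 38.8 = -3.222 cmH2O.
Original PIP = 505/38.8 + 26.6×1.0167 + 6 = 46.06 cmH2O; new PIP = 46.06 + (-3.222) = 42.838 cmH2O.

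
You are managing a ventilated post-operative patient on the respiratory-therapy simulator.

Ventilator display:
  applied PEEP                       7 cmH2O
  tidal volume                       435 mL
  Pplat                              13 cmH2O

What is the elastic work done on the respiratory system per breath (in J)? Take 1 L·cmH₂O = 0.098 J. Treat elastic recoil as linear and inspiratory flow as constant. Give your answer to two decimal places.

Elastic work ≈ ½ × (Pplat − PEEP) × Vt = 0.5 × (13 − 7) × 0.435 L = 0.5 × 6.0 × 0.435 = 1.305 L·cmH2O.
× 0.098 J/(L·cmH2O) → 0.1279 J.

0.13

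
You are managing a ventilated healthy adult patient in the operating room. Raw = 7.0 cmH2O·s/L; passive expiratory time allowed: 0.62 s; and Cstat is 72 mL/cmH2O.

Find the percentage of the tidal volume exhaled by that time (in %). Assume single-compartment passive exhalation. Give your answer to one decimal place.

70.8

τ = R × C = 7.0 × 72 mL/cmH2O = 7.0 × 0.072 L/cmH2O = 0.504 s.
Passive exhalation: V(t)/V₀ = e^(−t/τ) = e^(−0.62/0.504) = 0.2922.
Fraction exhaled = 1 − 0.2922 = 0.7078 → 70.78%.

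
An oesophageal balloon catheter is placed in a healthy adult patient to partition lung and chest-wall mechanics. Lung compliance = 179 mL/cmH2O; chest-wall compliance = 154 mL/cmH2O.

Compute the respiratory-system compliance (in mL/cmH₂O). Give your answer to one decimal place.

82.8

Lung and chest wall are elastances in series: 1/Crs = 1/CL + 1/Ccw.
1/Crs = 1/179 + 1/154 = 0.01208.
Crs = 82.781 mL/cmH2O.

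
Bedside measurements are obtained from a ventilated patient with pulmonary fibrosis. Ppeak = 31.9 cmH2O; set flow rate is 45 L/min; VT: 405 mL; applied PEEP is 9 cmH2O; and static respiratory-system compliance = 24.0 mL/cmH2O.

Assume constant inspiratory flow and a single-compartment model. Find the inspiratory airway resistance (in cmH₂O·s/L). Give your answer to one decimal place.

Flow: 45 L/min ÷ 60 = 0.75 L/s.
Equation of motion (constant flow): PIP = Vt/C + R·V̇ + PEEP.
R·V̇ = PIP − Vt/C − PEEP = 31.9 − 405/24.0 − 9 = 31.9 − 16.875 − 9 = 6.025 cmH2O.
R = 6.025 / 0.75 = 8.033 cmH2O·s/L.

8.0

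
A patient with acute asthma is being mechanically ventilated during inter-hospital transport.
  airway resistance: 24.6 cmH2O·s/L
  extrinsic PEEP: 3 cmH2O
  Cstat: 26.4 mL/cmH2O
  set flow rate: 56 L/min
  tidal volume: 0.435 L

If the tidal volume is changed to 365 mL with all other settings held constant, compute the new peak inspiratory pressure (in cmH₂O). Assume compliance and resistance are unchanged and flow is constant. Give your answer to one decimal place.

39.8

Flow: 56 L/min ÷ 60 = 0.9333 L/s.
PIP = Vt/C + R·V̇ + PEEP (constant-flow equation of motion).
Only the elastic term changes: ΔPIP = ΔVt / C = (365 − 435) / 26.4 = -2.652 cmH2O.
Original PIP = 435/26.4 + 24.6×0.9333 + 3 = 42.436 cmH2O; new PIP = 42.436 + (-2.652) = 39.784 cmH2O.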